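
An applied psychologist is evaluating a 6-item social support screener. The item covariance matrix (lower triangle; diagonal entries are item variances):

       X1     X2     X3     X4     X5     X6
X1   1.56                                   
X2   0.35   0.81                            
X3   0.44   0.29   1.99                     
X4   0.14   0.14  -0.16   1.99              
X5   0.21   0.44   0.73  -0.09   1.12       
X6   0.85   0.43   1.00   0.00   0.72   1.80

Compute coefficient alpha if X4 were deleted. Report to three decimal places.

Remaining items: X1, X2, X3, X5, X6 (k = 5).
ΣVar(i) = 1.56 + 0.81 + 1.99 + 1.12 + 1.80 = 7.28
σ²_T = 7.28 + 2 × 5.46 = 18.20
α (item deleted) = (5/4)·(1 − 7.28/18.20) = 0.750

coefficient alpha = 0.750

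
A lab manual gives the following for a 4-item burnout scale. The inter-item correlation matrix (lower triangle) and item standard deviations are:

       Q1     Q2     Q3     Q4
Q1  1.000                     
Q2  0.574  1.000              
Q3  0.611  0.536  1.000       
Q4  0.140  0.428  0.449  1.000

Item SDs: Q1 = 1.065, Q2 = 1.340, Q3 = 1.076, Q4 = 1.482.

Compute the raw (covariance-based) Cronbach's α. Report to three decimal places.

α = 0.753

Σσ²ᵢ = 1.065² + 1.340² + 1.076² + 1.482² = 6.2839
Covariances σ_ij = r_ij · s_i · s_j:
  σ(Q1,Q2) = 0.574 × 1.065 × 1.340 = 0.8192
  σ(Q1,Q3) = 0.611 × 1.065 × 1.076 = 0.7002
  σ(Q1,Q4) = 0.140 × 1.065 × 1.482 = 0.2210
  σ(Q2,Q3) = 0.536 × 1.340 × 1.076 = 0.7728
  σ(Q2,Q4) = 0.428 × 1.340 × 1.482 = 0.8500
  σ(Q3,Q4) = 0.449 × 1.076 × 1.482 = 0.7160
σ²_T = Σσ²ᵢ + 2·Σσ_ij = 6.2839 + 2 × 4.0792 = 14.4423
α = (4/3)·(1 − 6.2839/14.4423) = 0.753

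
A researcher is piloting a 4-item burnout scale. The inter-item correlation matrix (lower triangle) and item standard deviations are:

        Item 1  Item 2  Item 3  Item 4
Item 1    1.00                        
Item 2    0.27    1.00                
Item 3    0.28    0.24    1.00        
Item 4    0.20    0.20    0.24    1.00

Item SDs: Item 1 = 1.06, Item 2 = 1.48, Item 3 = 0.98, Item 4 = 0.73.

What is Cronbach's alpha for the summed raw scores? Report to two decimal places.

Σσ²ᵢ = 1.06² + 1.48² + 0.98² + 0.73² = 4.8073
Covariances σ_ij = r_ij · s_i · s_j:
  σ(Item 1,Item 2) = 0.27 × 1.06 × 1.48 = 0.4236
  σ(Item 1,Item 3) = 0.28 × 1.06 × 0.98 = 0.2909
  σ(Item 1,Item 4) = 0.20 × 1.06 × 0.73 = 0.1548
  σ(Item 2,Item 3) = 0.24 × 1.48 × 0.98 = 0.3481
  σ(Item 2,Item 4) = 0.20 × 1.48 × 0.73 = 0.2161
  σ(Item 3,Item 4) = 0.24 × 0.98 × 0.73 = 0.1717
σ²_T = Σσ²ᵢ + 2·Σσ_ij = 4.8073 + 2 × 1.6052 = 8.0177
α = (4/3)·(1 − 4.8073/8.0177) = 0.53

α = 0.53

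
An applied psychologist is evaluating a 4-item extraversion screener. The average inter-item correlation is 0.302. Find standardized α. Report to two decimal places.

Standardized α = k·r̄ / (1 + (k−1)·r̄) = 4 × 0.302 / (1 + 3 × 0.302)
  = 1.2080 / 1.9060 = 0.63

standardized α = 0.63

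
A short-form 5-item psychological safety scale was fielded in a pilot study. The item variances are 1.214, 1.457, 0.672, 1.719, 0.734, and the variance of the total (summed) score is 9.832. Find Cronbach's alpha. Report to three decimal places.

Σσ²ᵢ = 1.214 + 1.457 + 0.672 + 1.719 + 0.734 = 5.796
α = (k/(k−1))·(1 − Σσ²ᵢ/total variance) = (5/4)·(1 − 5.796/9.832) = 0.513

α = 0.513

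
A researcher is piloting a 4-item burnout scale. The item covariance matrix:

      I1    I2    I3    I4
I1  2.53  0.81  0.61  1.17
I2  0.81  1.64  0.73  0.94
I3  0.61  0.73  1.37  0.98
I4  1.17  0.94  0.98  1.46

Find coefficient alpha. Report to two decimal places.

α = 0.80

sum of item variances = 2.53 + 1.64 + 1.37 + 1.46 = 7.00
Σ_{i<j} σ_ij = 5.24
σ²_T = 7.00 + 2 × 5.24 = 17.48
α = (k/(k−1))·(1 − sum of item variances/σ²_T) = (4/3)·(1 − 7.00/17.48) = 0.80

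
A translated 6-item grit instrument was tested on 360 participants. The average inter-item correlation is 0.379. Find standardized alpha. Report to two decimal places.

Standardized α = k·r̄ / (1 + (k−1)·r̄) = 6 × 0.379 / (1 + 5 × 0.379)
  = 2.2740 / 2.8950 = 0.79

standardized alpha = 0.79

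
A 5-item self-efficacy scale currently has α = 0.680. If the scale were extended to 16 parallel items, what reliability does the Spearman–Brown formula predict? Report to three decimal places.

Length factor m = 16/5 = 3.2000
α' = m·α / (1 + (m−1)·α)
   = 16/5 × 0.680 / (1 + (16/5 − 1) × 0.680)
   = 2.1760 / 2.4960 = 0.872

predicted reliability = 0.872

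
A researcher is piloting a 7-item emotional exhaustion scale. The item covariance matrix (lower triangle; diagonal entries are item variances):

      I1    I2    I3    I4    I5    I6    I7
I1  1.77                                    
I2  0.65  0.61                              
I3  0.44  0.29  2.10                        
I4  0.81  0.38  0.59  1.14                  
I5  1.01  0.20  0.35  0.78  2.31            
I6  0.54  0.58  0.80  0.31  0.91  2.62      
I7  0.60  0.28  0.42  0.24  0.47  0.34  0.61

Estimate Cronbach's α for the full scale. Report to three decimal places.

α = 0.774

Σσᵢ² = 1.77 + 0.61 + 2.10 + 1.14 + 2.31 + 2.62 + 0.61 = 11.16
Sum of the distinct covariances = 10.99
σ²_total = 11.16 + 2 × 10.99 = 33.14
α = (k/(k−1))·(1 − Σσᵢ²/σ²_total) = (7/6)·(1 − 11.16/33.14) = 0.774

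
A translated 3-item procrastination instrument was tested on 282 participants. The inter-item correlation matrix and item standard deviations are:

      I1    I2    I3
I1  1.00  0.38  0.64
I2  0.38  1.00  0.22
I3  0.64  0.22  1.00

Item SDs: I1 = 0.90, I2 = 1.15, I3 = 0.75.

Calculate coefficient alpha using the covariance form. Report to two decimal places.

coefficient alpha = 0.64

Σσ²ᵢ = 0.90² + 1.15² + 0.75² = 2.6950
Covariances σ_ij = r_ij · s_i · s_j:
  σ(I1,I2) = 0.38 × 0.90 × 1.15 = 0.3933
  σ(I1,I3) = 0.64 × 0.90 × 0.75 = 0.4320
  σ(I2,I3) = 0.22 × 1.15 × 0.75 = 0.1898
σ²_T = Σσ²ᵢ + 2·Σσ_ij = 2.6950 + 2 × 1.0151 = 4.7252
α = (3/2)·(1 − 2.6950/4.7252) = 0.64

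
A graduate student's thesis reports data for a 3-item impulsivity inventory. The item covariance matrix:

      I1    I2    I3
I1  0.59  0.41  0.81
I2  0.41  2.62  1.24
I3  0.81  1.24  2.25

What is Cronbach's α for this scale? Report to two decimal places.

Σσᵢ² = 0.59 + 2.62 + 2.25 = 5.46
Σ_{i<j} σ_ij = 2.46
Var(T) = 5.46 + 2 × 2.46 = 10.38
α = (k/(k−1))·(1 − Σσᵢ²/Var(T)) = (3/2)·(1 − 5.46/10.38) = 0.71

α = 0.71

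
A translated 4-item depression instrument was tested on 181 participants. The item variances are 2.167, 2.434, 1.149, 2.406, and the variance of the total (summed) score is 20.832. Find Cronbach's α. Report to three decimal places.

Σσᵢ² = 2.167 + 2.434 + 1.149 + 2.406 = 8.156
α = (k/(k−1))·(1 − Σσᵢ²/σ²_total) = (4/3)·(1 − 8.156/20.832) = 0.811

Cronbach's α = 0.811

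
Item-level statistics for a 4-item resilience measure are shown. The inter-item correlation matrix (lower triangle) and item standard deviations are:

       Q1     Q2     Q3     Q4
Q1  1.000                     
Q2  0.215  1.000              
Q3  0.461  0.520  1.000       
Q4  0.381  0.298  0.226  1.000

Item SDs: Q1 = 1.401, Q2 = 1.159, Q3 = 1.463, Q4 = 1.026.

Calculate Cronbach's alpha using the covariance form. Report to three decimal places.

Σσ²ᵢ = 1.401² + 1.159² + 1.463² + 1.026² = 6.4991
Covariances σ_ij = r_ij · s_i · s_j:
  σ(Q1,Q2) = 0.215 × 1.401 × 1.159 = 0.3491
  σ(Q1,Q3) = 0.461 × 1.401 × 1.463 = 0.9449
  σ(Q1,Q4) = 0.381 × 1.401 × 1.026 = 0.5477
  σ(Q2,Q3) = 0.520 × 1.159 × 1.463 = 0.8817
  σ(Q2,Q4) = 0.298 × 1.159 × 1.026 = 0.3544
  σ(Q3,Q4) = 0.226 × 1.463 × 1.026 = 0.3392
σ²_T = Σσ²ᵢ + 2·Σσ_ij = 6.4991 + 2 × 3.4170 = 13.3331
α = (4/3)·(1 − 6.4991/13.3331) = 0.683

α = 0.683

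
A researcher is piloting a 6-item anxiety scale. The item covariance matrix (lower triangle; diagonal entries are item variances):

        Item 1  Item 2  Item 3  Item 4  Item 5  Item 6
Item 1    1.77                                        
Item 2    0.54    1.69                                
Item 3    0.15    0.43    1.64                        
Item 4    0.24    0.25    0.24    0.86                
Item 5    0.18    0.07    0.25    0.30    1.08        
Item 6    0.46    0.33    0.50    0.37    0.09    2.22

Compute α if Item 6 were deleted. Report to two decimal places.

Remaining items: Item 1, Item 2, Item 3, Item 4, Item 5 (k = 5).
Σσ²ᵢ = 1.77 + 1.69 + 1.64 + 0.86 + 1.08 = 7.04
σ²_T = 7.04 + 2 × 2.65 = 12.34
α (item deleted) = (5/4)·(1 − 7.04/12.34) = 0.54

α = 0.54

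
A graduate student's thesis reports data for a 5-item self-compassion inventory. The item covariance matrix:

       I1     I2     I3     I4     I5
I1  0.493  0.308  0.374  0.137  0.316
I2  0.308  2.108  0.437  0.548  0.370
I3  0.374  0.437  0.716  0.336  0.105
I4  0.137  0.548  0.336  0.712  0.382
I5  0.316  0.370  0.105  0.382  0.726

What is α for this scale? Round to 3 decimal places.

ΣVar(i) = 0.493 + 2.108 + 0.716 + 0.712 + 0.726 = 4.755
Σ_{i<j} σ_ij = 3.313
total variance = 4.755 + 2 × 3.313 = 11.381
α = (k/(k−1))·(1 − ΣVar(i)/total variance) = (5/4)·(1 − 4.755/11.381) = 0.728

α = 0.728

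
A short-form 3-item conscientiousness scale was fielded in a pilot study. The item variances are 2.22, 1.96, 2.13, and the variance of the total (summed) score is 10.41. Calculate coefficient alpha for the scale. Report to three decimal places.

coefficient alpha = 0.591

Σσ²ᵢ = 2.22 + 1.96 + 2.13 = 6.31
α = (k/(k−1))·(1 − Σσ²ᵢ/σ²_T) = (3/2)·(1 − 6.31/10.41) = 0.591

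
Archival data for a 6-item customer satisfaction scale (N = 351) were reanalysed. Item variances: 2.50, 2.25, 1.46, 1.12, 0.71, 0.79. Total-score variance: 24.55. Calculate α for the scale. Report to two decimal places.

α = 0.77

sum of item variances = 2.50 + 2.25 + 1.46 + 1.12 + 0.71 + 0.79 = 8.83
α = (k/(k−1))·(1 − sum of item variances/total variance) = (6/5)·(1 − 8.83/24.55) = 0.77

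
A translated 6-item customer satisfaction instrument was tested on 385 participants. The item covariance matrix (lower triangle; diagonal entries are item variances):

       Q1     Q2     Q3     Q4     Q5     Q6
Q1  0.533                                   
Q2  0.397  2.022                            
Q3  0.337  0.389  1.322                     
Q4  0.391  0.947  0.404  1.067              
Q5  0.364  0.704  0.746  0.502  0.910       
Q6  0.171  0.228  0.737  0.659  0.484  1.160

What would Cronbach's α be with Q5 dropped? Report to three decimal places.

Remaining items: Q1, Q2, Q3, Q4, Q6 (k = 5).
sum of item variances = 0.533 + 2.022 + 1.322 + 1.067 + 1.160 = 6.104
σ²_T = 6.104 + 2 × 4.660 = 15.424
α (item deleted) = (5/4)·(1 − 6.104/15.424) = 0.755

α = 0.755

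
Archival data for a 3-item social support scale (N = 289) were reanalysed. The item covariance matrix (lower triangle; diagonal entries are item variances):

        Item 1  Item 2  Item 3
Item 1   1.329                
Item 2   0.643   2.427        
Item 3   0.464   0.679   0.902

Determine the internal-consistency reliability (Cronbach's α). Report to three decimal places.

Σσᵢ² = 1.329 + 2.427 + 0.902 = 4.658
Sum of the distinct covariances = 1.786
Var(T) = 4.658 + 2 × 1.786 = 8.230
α = (k/(k−1))·(1 − Σσᵢ²/Var(T)) = (3/2)·(1 − 4.658/8.230) = 0.651

α = 0.651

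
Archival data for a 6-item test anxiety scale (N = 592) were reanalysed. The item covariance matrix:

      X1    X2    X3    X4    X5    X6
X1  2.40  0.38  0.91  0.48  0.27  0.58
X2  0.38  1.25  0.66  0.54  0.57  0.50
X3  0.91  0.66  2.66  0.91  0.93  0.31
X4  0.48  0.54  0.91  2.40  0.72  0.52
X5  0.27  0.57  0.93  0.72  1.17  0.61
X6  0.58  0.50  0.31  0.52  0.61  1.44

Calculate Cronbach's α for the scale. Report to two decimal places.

sum of item variances = 2.40 + 1.25 + 2.66 + 2.40 + 1.17 + 1.44 = 11.32
Sum of the distinct covariances = 8.89
σ²_T = 11.32 + 2 × 8.89 = 29.10
α = (k/(k−1))·(1 − sum of item variances/σ²_T) = (6/5)·(1 − 11.32/29.10) = 0.73

α = 0.73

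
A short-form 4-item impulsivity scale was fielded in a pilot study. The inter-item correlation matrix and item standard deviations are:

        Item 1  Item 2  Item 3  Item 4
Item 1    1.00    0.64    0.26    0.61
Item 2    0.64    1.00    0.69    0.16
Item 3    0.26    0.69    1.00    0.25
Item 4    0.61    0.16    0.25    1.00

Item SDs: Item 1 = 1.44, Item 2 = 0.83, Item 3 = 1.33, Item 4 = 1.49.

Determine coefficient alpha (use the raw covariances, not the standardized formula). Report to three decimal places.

α = 0.725

Σσ²ᵢ = 1.44² + 0.83² + 1.33² + 1.49² = 6.7515
Covariances σ_ij = r_ij · s_i · s_j:
  σ(Item 1,Item 2) = 0.64 × 1.44 × 0.83 = 0.7649
  σ(Item 1,Item 3) = 0.26 × 1.44 × 1.33 = 0.4980
  σ(Item 1,Item 4) = 0.61 × 1.44 × 1.49 = 1.3088
  σ(Item 2,Item 3) = 0.69 × 0.83 × 1.33 = 0.7617
  σ(Item 2,Item 4) = 0.16 × 0.83 × 1.49 = 0.1979
  σ(Item 3,Item 4) = 0.25 × 1.33 × 1.49 = 0.4954
σ²_T = Σσ²ᵢ + 2·Σσ_ij = 6.7515 + 2 × 4.0267 = 14.8049
α = (4/3)·(1 − 6.7515/14.8049) = 0.725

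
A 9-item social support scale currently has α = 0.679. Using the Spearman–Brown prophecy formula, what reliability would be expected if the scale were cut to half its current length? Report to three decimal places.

Length factor m = 1/2
α' = m·α / (1 − (1−m)·α)
   = 1/2 × 0.679 / (1 − (1 − 1/2) × 0.679)
   = 0.3395 / 0.6605 = 0.514

predicted reliability = 0.514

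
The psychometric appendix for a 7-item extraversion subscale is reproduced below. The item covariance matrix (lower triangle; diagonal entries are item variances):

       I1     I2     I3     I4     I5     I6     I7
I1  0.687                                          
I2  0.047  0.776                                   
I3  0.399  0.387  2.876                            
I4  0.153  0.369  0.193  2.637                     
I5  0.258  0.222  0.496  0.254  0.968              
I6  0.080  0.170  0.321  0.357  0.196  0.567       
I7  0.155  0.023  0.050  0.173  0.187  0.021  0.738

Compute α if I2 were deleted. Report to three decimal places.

α = 0.525

Remaining items: I1, I3, I4, I5, I6, I7 (k = 6).
sum of item variances = 0.687 + 2.876 + 2.637 + 0.968 + 0.567 + 0.738 = 8.473
σ²_total = 8.473 + 2 × 3.293 = 15.059
α (item deleted) = (6/5)·(1 − 8.473/15.059) = 0.525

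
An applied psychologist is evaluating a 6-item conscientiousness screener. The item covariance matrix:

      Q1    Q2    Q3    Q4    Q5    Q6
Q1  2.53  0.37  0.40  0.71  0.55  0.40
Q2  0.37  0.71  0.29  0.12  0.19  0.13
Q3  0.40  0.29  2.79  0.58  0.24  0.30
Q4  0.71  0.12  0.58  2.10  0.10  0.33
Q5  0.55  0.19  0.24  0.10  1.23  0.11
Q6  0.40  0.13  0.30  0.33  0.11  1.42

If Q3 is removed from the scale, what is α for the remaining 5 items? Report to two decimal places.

α = 0.54

Remaining items: Q1, Q2, Q4, Q5, Q6 (k = 5).
Σσ²ᵢ = 2.53 + 0.71 + 2.10 + 1.23 + 1.42 = 7.99
Var(T) = 7.99 + 2 × 3.01 = 14.01
α (item deleted) = (5/4)·(1 − 7.99/14.01) = 0.54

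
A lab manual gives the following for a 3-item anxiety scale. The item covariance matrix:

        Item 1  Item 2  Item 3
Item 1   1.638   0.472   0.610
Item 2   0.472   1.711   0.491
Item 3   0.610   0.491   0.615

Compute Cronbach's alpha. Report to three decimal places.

ΣVar(i) = 1.638 + 1.711 + 0.615 = 3.964
Σ_{i<j} σ_ij = 1.573
σ²_T = 3.964 + 2 × 1.573 = 7.110
α = (k/(k−1))·(1 − ΣVar(i)/σ²_T) = (3/2)·(1 − 3.964/7.110) = 0.664

Cronbach's alpha = 0.664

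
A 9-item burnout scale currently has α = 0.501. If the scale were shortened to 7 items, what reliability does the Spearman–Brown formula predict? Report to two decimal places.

Length factor m = 7/9 = 0.7778
α' = m·α / (1 − (1−m)·α)
   = 7/9 × 0.501 / (1 − (1 − 7/9) × 0.501)
   = 0.3897 / 0.8887 = 0.44

predicted reliability = 0.44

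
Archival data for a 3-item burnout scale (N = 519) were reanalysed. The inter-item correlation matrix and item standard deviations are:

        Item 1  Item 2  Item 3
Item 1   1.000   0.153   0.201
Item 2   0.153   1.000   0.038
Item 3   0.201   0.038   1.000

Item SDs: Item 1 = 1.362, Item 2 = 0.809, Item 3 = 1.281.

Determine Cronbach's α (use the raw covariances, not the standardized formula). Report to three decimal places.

Σσ²ᵢ = 1.362² + 0.809² + 1.281² = 4.1505
Covariances σ_ij = r_ij · s_i · s_j:
  σ(Item 1,Item 2) = 0.153 × 1.362 × 0.809 = 0.1686
  σ(Item 1,Item 3) = 0.201 × 1.362 × 1.281 = 0.3507
  σ(Item 2,Item 3) = 0.038 × 0.809 × 1.281 = 0.0394
σ²_T = Σσ²ᵢ + 2·Σσ_ij = 4.1505 + 2 × 0.5587 = 5.2679
α = (3/2)·(1 − 4.1505/5.2679) = 0.318

Cronbach's α = 0.318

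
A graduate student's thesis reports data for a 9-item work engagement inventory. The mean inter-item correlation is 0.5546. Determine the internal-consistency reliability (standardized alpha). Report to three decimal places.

Standardized α = k·r̄ / (1 + (k−1)·r̄) = 9 × 0.5546 / (1 + 8 × 0.5546)
  = 4.9914 / 5.4368 = 0.918

standardized alpha = 0.918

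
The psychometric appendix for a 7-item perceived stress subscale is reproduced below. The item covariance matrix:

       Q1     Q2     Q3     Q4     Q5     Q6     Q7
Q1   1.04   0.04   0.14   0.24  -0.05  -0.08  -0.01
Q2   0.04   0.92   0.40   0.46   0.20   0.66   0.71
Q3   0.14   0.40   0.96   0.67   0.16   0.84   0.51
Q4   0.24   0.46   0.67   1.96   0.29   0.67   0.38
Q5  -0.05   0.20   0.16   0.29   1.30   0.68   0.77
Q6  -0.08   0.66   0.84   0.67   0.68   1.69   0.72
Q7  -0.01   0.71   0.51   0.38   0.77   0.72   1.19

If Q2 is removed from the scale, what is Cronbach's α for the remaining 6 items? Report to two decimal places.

Cronbach's α = 0.71

Remaining items: Q1, Q3, Q4, Q5, Q6, Q7 (k = 6).
sum of item variances = 1.04 + 0.96 + 1.96 + 1.30 + 1.69 + 1.19 = 8.14
total variance = 8.14 + 2 × 5.93 = 20.00
α (item deleted) = (6/5)·(1 − 8.14/20.00) = 0.71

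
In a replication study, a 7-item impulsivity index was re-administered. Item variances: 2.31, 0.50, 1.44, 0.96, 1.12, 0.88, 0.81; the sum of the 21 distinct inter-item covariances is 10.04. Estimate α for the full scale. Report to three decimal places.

α = 0.834

Σσ²ᵢ = 2.31 + 0.50 + 1.44 + 0.96 + 1.12 + 0.88 + 0.81 = 8.02
Sum of distinct covariances = 10.04
σ²_total = Σσ²ᵢ + 2·Σcov = 8.02 + 2 × 10.04 = 28.10
α = (7/6)·(1 − 8.02/28.10) = 0.834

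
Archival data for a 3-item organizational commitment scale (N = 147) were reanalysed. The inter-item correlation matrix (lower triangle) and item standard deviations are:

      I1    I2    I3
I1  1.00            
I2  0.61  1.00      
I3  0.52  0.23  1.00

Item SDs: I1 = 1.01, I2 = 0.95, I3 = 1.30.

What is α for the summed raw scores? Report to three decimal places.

α = 0.693

Σσ²ᵢ = 1.01² + 0.95² + 1.30² = 3.6126
Covariances σ_ij = r_ij · s_i · s_j:
  σ(I1,I2) = 0.61 × 1.01 × 0.95 = 0.5853
  σ(I1,I3) = 0.52 × 1.01 × 1.30 = 0.6828
  σ(I2,I3) = 0.23 × 0.95 × 1.30 = 0.2841
σ²_T = Σσ²ᵢ + 2·Σσ_ij = 3.6126 + 2 × 1.5522 = 6.7170
α = (3/2)·(1 − 3.6126/6.7170) = 0.693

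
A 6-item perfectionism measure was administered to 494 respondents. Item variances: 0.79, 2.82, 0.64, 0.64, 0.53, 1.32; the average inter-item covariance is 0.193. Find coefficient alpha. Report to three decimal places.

Σσᵢ² = 0.79 + 2.82 + 0.64 + 0.64 + 0.53 + 1.32 = 6.74
Sum of the 15 distinct covariances = 15 × 0.193 = 2.895
total variance = Σσᵢ² + 2·Σcov = 6.74 + 2 × 2.895 = 12.530
α = (6/5)·(1 − 6.74/12.530) = 0.555

coefficient alpha = 0.555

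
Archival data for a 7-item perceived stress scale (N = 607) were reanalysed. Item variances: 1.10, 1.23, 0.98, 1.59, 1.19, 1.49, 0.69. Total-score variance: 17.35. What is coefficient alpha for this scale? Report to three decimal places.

coefficient alpha = 0.611

Σσᵢ² = 1.10 + 1.23 + 0.98 + 1.59 + 1.19 + 1.49 + 0.69 = 8.27
α = (k/(k−1))·(1 − Σσᵢ²/Var(T)) = (7/6)·(1 − 8.27/17.35) = 0.611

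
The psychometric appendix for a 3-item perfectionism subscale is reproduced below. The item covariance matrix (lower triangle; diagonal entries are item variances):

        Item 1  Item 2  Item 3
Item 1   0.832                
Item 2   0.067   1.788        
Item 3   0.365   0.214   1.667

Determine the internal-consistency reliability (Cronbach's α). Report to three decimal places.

Cronbach's α = 0.347

Σσ²ᵢ = 0.832 + 1.788 + 1.667 = 4.287
Sum of the distinct covariances = 0.646
total variance = 4.287 + 2 × 0.646 = 5.579
α = (k/(k−1))·(1 − Σσ²ᵢ/total variance) = (3/2)·(1 − 4.287/5.579) = 0.347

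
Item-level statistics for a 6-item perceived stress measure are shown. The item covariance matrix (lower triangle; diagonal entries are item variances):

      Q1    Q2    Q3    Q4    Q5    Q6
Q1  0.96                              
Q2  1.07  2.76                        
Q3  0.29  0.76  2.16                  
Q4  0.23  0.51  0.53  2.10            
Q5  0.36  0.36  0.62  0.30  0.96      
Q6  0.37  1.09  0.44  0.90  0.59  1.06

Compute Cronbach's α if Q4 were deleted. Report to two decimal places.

Remaining items: Q1, Q2, Q3, Q5, Q6 (k = 5).
Σσ²ᵢ = 0.96 + 2.76 + 2.16 + 0.96 + 1.06 = 7.90
σ²_total = 7.90 + 2 × 5.95 = 19.80
α (item deleted) = (5/4)·(1 − 7.90/19.80) = 0.75

α = 0.75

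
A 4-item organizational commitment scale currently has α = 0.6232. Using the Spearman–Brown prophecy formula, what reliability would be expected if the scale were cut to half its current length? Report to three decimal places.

Length factor m = 1/2
α' = m·α / (1 − (1−m)·α)
   = 1/2 × 0.6232 / (1 − (1 − 1/2) × 0.6232)
   = 0.3116 / 0.6884 = 0.453

predicted reliability = 0.453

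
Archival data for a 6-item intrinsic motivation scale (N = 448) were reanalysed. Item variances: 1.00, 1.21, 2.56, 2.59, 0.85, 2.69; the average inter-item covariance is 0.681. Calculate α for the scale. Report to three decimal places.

Σσᵢ² = 1.00 + 1.21 + 2.56 + 2.59 + 0.85 + 2.69 = 10.90
Sum of the 15 distinct covariances = 15 × 0.681 = 10.215
total variance = Σσᵢ² + 2·Σcov = 10.90 + 2 × 10.215 = 31.330
α = (6/5)·(1 − 10.90/31.330) = 0.783

α = 0.783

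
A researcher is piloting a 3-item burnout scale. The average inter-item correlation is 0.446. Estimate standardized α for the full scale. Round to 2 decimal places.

standardized α = 0.71

Standardized α = k·r̄ / (1 + (k−1)·r̄) = 3 × 0.446 / (1 + 2 × 0.446)
  = 1.3380 / 1.8920 = 0.71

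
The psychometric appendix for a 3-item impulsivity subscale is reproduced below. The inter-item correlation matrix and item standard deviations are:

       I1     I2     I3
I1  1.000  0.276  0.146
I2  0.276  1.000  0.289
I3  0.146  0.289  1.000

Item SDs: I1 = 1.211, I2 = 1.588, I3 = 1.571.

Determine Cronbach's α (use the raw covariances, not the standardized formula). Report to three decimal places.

Σσ²ᵢ = 1.211² + 1.588² + 1.571² = 6.4563
Covariances σ_ij = r_ij · s_i · s_j:
  σ(I1,I2) = 0.276 × 1.211 × 1.588 = 0.5308
  σ(I1,I3) = 0.146 × 1.211 × 1.571 = 0.2778
  σ(I2,I3) = 0.289 × 1.588 × 1.571 = 0.7210
σ²_T = Σσ²ᵢ + 2·Σσ_ij = 6.4563 + 2 × 1.5296 = 9.5155
α = (3/2)·(1 − 6.4563/9.5155) = 0.482

Cronbach's α = 0.482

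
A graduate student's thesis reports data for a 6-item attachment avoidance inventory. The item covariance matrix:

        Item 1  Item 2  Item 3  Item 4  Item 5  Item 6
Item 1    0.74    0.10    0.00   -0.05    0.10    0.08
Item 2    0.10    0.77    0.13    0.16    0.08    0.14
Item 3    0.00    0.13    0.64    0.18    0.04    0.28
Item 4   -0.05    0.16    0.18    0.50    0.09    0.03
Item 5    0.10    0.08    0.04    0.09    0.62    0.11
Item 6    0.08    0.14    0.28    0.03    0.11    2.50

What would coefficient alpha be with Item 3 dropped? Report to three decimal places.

coefficient alpha = 0.308

Remaining items: Item 1, Item 2, Item 4, Item 5, Item 6 (k = 5).
Σσᵢ² = 0.74 + 0.77 + 0.50 + 0.62 + 2.50 = 5.13
Var(T) = 5.13 + 2 × 0.84 = 6.81
α (item deleted) = (5/4)·(1 − 5.13/6.81) = 0.308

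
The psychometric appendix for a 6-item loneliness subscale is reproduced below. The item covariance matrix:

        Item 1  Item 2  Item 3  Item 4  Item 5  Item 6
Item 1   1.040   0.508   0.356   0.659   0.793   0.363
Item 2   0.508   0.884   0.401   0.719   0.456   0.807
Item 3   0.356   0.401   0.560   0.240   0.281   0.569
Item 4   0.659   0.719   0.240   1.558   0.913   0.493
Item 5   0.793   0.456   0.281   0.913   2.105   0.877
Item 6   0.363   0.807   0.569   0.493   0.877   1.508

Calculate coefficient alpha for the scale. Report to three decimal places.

sum of item variances = 1.040 + 0.884 + 0.560 + 1.558 + 2.105 + 1.508 = 7.655
Sum of off-diagonal covariances = 8.435
σ²_total = 7.655 + 2 × 8.435 = 24.525
α = (k/(k−1))·(1 − sum of item variances/σ²_total) = (6/5)·(1 − 7.655/24.525) = 0.825

coefficient alpha = 0.825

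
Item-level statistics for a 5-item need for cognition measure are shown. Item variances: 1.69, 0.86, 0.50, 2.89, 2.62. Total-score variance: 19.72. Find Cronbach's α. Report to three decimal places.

α = 0.707

Σσᵢ² = 1.69 + 0.86 + 0.50 + 2.89 + 2.62 = 8.56
α = (k/(k−1))·(1 − Σσᵢ²/σ²_T) = (5/4)·(1 − 8.56/19.72) = 0.707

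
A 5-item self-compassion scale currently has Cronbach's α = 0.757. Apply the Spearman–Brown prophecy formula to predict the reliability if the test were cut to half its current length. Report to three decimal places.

Length factor m = 1/2
α' = m·α / (1 − (1−m)·α)
   = 1/2 × 0.757 / (1 − (1 − 1/2) × 0.757)
   = 0.3785 / 0.6215 = 0.609

predicted reliability = 0.609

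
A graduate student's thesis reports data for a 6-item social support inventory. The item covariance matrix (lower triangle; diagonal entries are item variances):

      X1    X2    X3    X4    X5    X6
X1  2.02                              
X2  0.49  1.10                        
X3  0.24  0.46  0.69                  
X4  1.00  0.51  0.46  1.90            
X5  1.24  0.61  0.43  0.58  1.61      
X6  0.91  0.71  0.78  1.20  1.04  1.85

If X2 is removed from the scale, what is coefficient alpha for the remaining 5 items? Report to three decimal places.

Remaining items: X1, X3, X4, X5, X6 (k = 5).
Σσ²ᵢ = 2.02 + 0.69 + 1.90 + 1.61 + 1.85 = 8.07
Var(T) = 8.07 + 2 × 7.88 = 23.83
α (item deleted) = (5/4)·(1 − 8.07/23.83) = 0.827

coefficient alpha = 0.827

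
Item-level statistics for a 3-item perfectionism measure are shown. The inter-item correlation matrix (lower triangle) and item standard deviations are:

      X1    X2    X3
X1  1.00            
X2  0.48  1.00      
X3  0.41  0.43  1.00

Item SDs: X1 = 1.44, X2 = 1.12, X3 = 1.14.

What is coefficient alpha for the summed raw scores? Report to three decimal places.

coefficient alpha = 0.695

Σσ²ᵢ = 1.44² + 1.12² + 1.14² = 4.6276
Covariances σ_ij = r_ij · s_i · s_j:
  σ(X1,X2) = 0.48 × 1.44 × 1.12 = 0.7741
  σ(X1,X3) = 0.41 × 1.44 × 1.14 = 0.6731
  σ(X2,X3) = 0.43 × 1.12 × 1.14 = 0.5490
σ²_T = Σσ²ᵢ + 2·Σσ_ij = 4.6276 + 2 × 1.9962 = 8.6200
α = (3/2)·(1 − 4.6276/8.6200) = 0.695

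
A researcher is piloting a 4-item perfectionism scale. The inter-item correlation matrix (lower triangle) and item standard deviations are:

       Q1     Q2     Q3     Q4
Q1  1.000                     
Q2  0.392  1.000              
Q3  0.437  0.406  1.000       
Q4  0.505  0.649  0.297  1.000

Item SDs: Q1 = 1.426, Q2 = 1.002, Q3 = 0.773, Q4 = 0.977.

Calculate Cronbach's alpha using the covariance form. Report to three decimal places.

Σσ²ᵢ = 1.426² + 1.002² + 0.773² + 0.977² = 4.5895
Covariances σ_ij = r_ij · s_i · s_j:
  σ(Q1,Q2) = 0.392 × 1.426 × 1.002 = 0.5601
  σ(Q1,Q3) = 0.437 × 1.426 × 0.773 = 0.4817
  σ(Q1,Q4) = 0.505 × 1.426 × 0.977 = 0.7036
  σ(Q2,Q3) = 0.406 × 1.002 × 0.773 = 0.3145
  σ(Q2,Q4) = 0.649 × 1.002 × 0.977 = 0.6353
  σ(Q3,Q4) = 0.297 × 0.773 × 0.977 = 0.2243
σ²_T = Σσ²ᵢ + 2·Σσ_ij = 4.5895 + 2 × 2.9195 = 10.4285
α = (4/3)·(1 − 4.5895/10.4285) = 0.747

Cronbach's alpha = 0.747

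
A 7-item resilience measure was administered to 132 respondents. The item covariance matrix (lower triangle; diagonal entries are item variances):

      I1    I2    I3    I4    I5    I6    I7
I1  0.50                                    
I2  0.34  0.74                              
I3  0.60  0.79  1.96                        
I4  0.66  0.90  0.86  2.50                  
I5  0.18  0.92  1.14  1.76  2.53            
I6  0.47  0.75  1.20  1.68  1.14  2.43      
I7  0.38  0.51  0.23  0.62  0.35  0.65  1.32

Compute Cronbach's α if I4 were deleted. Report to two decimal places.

α = 0.80

Remaining items: I1, I2, I3, I5, I6, I7 (k = 6).
ΣVar(i) = 0.50 + 0.74 + 1.96 + 2.53 + 2.43 + 1.32 = 9.48
σ²_total = 9.48 + 2 × 9.65 = 28.78
α (item deleted) = (6/5)·(1 − 9.48/28.78) = 0.80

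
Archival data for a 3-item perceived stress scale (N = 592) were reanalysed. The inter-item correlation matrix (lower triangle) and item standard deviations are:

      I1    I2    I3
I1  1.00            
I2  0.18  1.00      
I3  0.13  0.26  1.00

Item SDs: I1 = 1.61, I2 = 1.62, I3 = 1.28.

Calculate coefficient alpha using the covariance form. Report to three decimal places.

Σσ²ᵢ = 1.61² + 1.62² + 1.28² = 6.8549
Covariances σ_ij = r_ij · s_i · s_j:
  σ(I1,I2) = 0.18 × 1.61 × 1.62 = 0.4695
  σ(I1,I3) = 0.13 × 1.61 × 1.28 = 0.2679
  σ(I2,I3) = 0.26 × 1.62 × 1.28 = 0.5391
σ²_T = Σσ²ᵢ + 2·Σσ_ij = 6.8549 + 2 × 1.2765 = 9.4079
α = (3/2)·(1 − 6.8549/9.4079) = 0.407

coefficient alpha = 0.407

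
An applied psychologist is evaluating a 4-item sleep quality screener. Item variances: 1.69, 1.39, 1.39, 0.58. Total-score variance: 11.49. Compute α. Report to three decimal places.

α = 0.747

Σσᵢ² = 1.69 + 1.39 + 1.39 + 0.58 = 5.05
α = (k/(k−1))·(1 − Σσᵢ²/Var(T)) = (4/3)·(1 − 5.05/11.49) = 0.747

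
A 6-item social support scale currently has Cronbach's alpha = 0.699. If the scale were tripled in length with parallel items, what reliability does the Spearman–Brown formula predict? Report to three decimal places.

Length factor m = 3
α' = m·α / (1 + (m−1)·α)
   = 3 × 0.699 / (1 + (3 − 1) × 0.699)
   = 2.0970 / 2.3980 = 0.874

predicted reliability = 0.874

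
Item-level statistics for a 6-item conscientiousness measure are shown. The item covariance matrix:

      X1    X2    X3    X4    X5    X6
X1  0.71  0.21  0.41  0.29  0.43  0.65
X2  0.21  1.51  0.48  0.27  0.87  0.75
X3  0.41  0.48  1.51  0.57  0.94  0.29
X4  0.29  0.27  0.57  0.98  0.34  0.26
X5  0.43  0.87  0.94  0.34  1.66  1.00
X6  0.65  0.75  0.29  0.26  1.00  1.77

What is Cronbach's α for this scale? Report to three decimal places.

Cronbach's α = 0.787

ΣVar(i) = 0.71 + 1.51 + 1.51 + 0.98 + 1.66 + 1.77 = 8.14
Sum of off-diagonal covariances = 7.76
Var(T) = 8.14 + 2 × 7.76 = 23.66
α = (k/(k−1))·(1 − ΣVar(i)/Var(T)) = (6/5)·(1 − 8.14/23.66) = 0.787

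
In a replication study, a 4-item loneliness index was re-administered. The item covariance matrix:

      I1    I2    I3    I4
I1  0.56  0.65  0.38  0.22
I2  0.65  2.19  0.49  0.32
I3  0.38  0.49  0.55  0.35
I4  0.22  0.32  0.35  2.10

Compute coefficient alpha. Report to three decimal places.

α = 0.629

sum of item variances = 0.56 + 2.19 + 0.55 + 2.10 = 5.40
Σ_{i<j} σ_ij = 2.41
total variance = 5.40 + 2 × 2.41 = 10.22
α = (k/(k−1))·(1 − sum of item variances/total variance) = (4/3)·(1 − 5.40/10.22) = 0.629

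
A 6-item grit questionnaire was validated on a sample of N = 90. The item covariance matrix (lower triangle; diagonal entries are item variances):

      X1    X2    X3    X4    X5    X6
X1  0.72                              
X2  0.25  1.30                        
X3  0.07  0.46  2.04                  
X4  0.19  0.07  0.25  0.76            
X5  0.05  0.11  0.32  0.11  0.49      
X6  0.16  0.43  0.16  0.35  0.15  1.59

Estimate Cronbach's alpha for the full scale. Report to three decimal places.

α = 0.571

ΣVar(i) = 0.72 + 1.30 + 2.04 + 0.76 + 0.49 + 1.59 = 6.90
Sum of the distinct covariances = 3.13
σ²_T = 6.90 + 2 × 3.13 = 13.16
α = (k/(k−1))·(1 − ΣVar(i)/σ²_T) = (6/5)·(1 − 6.90/13.16) = 0.571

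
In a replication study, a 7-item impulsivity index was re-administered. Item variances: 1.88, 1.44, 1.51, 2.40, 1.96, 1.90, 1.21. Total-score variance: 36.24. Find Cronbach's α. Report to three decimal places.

Σσ²ᵢ = 1.88 + 1.44 + 1.51 + 2.40 + 1.96 + 1.90 + 1.21 = 12.30
α = (k/(k−1))·(1 − Σσ²ᵢ/Var(T)) = (7/6)·(1 − 12.30/36.24) = 0.771

α = 0.771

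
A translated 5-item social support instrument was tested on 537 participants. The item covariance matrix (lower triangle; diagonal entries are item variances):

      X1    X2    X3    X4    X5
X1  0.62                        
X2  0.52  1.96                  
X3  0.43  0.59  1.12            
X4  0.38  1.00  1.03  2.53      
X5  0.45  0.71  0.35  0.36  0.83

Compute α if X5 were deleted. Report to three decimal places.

Remaining items: X1, X2, X3, X4 (k = 4).
Σσ²ᵢ = 0.62 + 1.96 + 1.12 + 2.53 = 6.23
total variance = 6.23 + 2 × 3.95 = 14.13
α (item deleted) = (4/3)·(1 − 6.23/14.13) = 0.745

α = 0.745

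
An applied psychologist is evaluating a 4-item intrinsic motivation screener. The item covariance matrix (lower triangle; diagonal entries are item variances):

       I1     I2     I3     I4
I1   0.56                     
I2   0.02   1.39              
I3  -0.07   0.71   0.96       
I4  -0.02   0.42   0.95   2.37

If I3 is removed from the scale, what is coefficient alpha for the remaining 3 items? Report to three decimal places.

coefficient alpha = 0.244

Remaining items: I1, I2, I4 (k = 3).
Σσ²ᵢ = 0.56 + 1.39 + 2.37 = 4.32
σ²_total = 4.32 + 2 × 0.42 = 5.16
α (item deleted) = (3/2)·(1 − 4.32/5.16) = 0.244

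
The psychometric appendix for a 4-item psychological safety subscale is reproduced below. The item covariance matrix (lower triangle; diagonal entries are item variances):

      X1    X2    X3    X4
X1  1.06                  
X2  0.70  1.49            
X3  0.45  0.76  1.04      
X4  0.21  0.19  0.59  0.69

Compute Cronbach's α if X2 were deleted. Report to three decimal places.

Remaining items: X1, X3, X4 (k = 3).
sum of item variances = 1.06 + 1.04 + 0.69 = 2.79
total variance = 2.79 + 2 × 1.25 = 5.29
α (item deleted) = (3/2)·(1 − 2.79/5.29) = 0.709

α = 0.709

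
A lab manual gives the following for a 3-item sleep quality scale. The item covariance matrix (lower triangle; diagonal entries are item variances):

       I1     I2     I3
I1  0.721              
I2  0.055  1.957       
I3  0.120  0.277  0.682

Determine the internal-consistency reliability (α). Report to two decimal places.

α = 0.32

ΣVar(i) = 0.721 + 1.957 + 0.682 = 3.360
Σ_{i<j} σ_ij = 0.452
total variance = 3.360 + 2 × 0.452 = 4.264
α = (k/(k−1))·(1 − ΣVar(i)/total variance) = (3/2)·(1 − 3.360/4.264) = 0.32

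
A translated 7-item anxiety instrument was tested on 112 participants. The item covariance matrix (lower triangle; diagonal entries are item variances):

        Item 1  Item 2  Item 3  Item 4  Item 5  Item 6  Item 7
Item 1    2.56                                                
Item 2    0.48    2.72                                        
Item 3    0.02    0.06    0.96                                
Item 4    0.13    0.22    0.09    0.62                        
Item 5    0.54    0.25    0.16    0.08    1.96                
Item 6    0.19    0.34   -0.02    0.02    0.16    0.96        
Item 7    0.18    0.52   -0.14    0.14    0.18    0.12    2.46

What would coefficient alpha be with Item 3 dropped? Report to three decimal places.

Remaining items: Item 1, Item 2, Item 4, Item 5, Item 6, Item 7 (k = 6).
Σσ²ᵢ = 2.56 + 2.72 + 0.62 + 1.96 + 0.96 + 2.46 = 11.28
total variance = 11.28 + 2 × 3.55 = 18.38
α (item deleted) = (6/5)·(1 − 11.28/18.38) = 0.464

α = 0.464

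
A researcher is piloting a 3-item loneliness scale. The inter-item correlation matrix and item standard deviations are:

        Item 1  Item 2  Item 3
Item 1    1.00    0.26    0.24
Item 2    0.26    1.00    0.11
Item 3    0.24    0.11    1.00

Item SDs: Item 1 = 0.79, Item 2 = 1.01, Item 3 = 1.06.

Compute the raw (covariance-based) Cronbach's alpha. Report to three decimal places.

Cronbach's alpha = 0.413

Σσ²ᵢ = 0.79² + 1.01² + 1.06² = 2.7678
Covariances σ_ij = r_ij · s_i · s_j:
  σ(Item 1,Item 2) = 0.26 × 0.79 × 1.01 = 0.2075
  σ(Item 1,Item 3) = 0.24 × 0.79 × 1.06 = 0.2010
  σ(Item 2,Item 3) = 0.11 × 1.01 × 1.06 = 0.1178
σ²_T = Σσ²ᵢ + 2·Σσ_ij = 2.7678 + 2 × 0.5263 = 3.8204
α = (3/2)·(1 − 2.7678/3.8204) = 0.413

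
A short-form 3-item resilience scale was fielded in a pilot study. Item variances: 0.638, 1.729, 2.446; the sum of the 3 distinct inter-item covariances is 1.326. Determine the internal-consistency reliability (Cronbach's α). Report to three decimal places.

Σσᵢ² = 0.638 + 1.729 + 2.446 = 4.813
Sum of distinct covariances = 1.326
Var(T) = Σσᵢ² + 2·Σcov = 4.813 + 2 × 1.326 = 7.465
α = (3/2)·(1 − 4.813/7.465) = 0.533

α = 0.533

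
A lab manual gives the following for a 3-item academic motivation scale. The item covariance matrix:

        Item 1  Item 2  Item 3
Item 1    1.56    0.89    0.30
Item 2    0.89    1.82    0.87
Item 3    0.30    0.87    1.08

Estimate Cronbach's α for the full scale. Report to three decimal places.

Σσ²ᵢ = 1.56 + 1.82 + 1.08 = 4.46
Sum of off-diagonal covariances = 2.06
total variance = 4.46 + 2 × 2.06 = 8.58
α = (k/(k−1))·(1 − Σσ²ᵢ/total variance) = (3/2)·(1 − 4.46/8.58) = 0.720

Cronbach's α = 0.720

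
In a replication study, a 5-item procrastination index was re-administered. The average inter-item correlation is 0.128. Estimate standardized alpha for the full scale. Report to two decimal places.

Standardized α = k·r̄ / (1 + (k−1)·r̄) = 5 × 0.128 / (1 + 4 × 0.128)
  = 0.6400 / 1.5120 = 0.42

standardized alpha = 0.42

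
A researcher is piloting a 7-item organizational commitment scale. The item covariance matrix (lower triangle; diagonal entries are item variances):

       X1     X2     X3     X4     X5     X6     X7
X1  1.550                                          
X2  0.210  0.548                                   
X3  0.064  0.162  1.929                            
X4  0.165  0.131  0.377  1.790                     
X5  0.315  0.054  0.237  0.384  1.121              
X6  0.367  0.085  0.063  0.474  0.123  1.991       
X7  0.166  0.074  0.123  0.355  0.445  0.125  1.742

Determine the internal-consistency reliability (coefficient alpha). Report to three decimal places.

α = 0.534

Σσᵢ² = 1.550 + 0.548 + 1.929 + 1.790 + 1.121 + 1.991 + 1.742 = 10.671
Sum of off-diagonal covariances = 4.499
σ²_T = 10.671 + 2 × 4.499 = 19.669
α = (k/(k−1))·(1 − Σσᵢ²/σ²_T) = (7/6)·(1 − 10.671/19.669) = 0.534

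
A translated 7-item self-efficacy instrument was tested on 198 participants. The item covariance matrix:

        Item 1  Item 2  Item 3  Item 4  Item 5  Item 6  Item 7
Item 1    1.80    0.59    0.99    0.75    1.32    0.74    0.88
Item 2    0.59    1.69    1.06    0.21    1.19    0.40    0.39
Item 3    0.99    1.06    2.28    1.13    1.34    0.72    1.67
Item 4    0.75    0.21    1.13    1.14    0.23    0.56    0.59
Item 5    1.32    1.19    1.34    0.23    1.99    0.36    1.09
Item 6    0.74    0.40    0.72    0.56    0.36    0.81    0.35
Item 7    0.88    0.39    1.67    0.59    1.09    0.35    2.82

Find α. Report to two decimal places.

ΣVar(i) = 1.80 + 1.69 + 2.28 + 1.14 + 1.99 + 0.81 + 2.82 = 12.53
Σ_{i<j} σ_ij = 16.56
σ²_total = 12.53 + 2 × 16.56 = 45.65
α = (k/(k−1))·(1 − ΣVar(i)/σ²_total) = (7/6)·(1 − 12.53/45.65) = 0.85

α = 0.85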